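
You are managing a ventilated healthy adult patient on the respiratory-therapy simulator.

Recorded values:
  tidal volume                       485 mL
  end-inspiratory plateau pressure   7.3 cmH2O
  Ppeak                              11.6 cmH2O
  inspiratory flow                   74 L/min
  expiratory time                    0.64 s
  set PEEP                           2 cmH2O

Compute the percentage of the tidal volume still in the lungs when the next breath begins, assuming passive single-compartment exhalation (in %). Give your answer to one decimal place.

Flow: 74 L/min ÷ 60 = 1.2333 L/s.
R = (PIP − Pplat)/V̇ = (11.6 − 7.3) / 1.2333 = 4.3/1.2333 = 3.487 cmH2O·s/L.
C = Vt/(Pplat − PEEP) = 485.0 / (7.3 − 2) = 485.0/5.3 = 91.509 mL/cmH2O.
τ = R × C = 3.487 × 0.09151 L/cmH2O = 0.3191 s.
Fraction remaining at end-expiration = e^(−Te/τ) = e^(−0.64/0.3191) = 0.1346 → 13.46%.

13.5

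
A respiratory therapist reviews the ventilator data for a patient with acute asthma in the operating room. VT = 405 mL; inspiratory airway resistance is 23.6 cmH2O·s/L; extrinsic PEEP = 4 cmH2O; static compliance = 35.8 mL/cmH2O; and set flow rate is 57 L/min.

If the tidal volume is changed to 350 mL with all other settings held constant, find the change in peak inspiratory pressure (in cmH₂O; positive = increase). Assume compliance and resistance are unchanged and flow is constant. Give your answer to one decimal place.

PIP = Vt/C + R·V̇ + PEEP (constant-flow equation of motion).
Only the elastic term changes: ΔPIP = ΔVt / C = (350 − 405) / 35.8 = -1.536 cmH2O.

-1.5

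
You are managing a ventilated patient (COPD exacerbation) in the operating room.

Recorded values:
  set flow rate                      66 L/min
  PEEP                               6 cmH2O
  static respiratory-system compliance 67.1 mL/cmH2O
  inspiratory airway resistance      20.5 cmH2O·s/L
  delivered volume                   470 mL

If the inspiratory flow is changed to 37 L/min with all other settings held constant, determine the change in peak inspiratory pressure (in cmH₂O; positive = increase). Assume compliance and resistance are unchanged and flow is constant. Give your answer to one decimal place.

Flow: 66 L/min ÷ 60 = 1.1 L/s.
New flow: 37 L/min ÷ 60 = 0.6167 L/s.
PIP = Vt/C + R·V̇ + PEEP (constant-flow equation of motion).
Only the resistive term changes: ΔPIP = R × ΔV̇ = 20.5 × (0.6167 − 1.1) = 20.5 × -0.4833 = -9.908 cmH2O.

-9.9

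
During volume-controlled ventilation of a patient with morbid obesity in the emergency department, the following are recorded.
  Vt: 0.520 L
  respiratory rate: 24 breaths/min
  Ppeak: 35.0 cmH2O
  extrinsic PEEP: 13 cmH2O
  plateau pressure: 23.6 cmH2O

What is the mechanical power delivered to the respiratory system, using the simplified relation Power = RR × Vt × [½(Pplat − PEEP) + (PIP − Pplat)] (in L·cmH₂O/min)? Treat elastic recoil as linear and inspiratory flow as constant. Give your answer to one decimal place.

208.4

Per-breath work = Vt × [½(Pplat−PEEP) + (PIP−Pplat)] = 0.520 × [0.5×10.6 + 11.4] = 0.520 × 16.7 = 8.684 L·cmH2O.
Power = 24 × 8.684 = 208.42 L·cmH2O/min.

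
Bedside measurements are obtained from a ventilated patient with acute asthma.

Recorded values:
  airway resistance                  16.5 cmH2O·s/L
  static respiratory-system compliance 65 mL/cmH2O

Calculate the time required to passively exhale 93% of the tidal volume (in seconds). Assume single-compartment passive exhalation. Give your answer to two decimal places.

τ = R × C = 16.5 × 65 mL/cmH2O = 16.5 × 0.065 L/cmH2O = 1.073 s.
Exhaled fraction f = 1 − e^(−t/τ) → t = −τ·ln(1 − f) = −1.073·ln(0.07) = 2.853 s.

2.85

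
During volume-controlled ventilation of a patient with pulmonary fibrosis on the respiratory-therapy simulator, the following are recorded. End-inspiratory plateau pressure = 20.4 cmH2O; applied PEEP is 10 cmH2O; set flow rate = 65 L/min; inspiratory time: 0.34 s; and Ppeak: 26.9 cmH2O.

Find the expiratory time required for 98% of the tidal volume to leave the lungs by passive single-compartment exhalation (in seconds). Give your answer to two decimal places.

Flow: 65 L/min ÷ 60 = 1.0833 L/s.
Vt = flow × Ti = 1.0833 L/s × 0.34 s × 1000 mL/L = 368.32 mL.
R = (PIP − Pplat)/V̇ = (26.9 − 20.4) / 1.0833 = 6.5/1.0833 = 6.0 cmH2O·s/L.
C = Vt/(Pplat − PEEP) = 368.32 / (20.4 − 10) = 368.32/10.4 = 35.415 mL/cmH2O.
τ = R × C = 6.0 × 0.03542 L/cmH2O = 0.2125 s.
t = −τ·ln(1 − 0.98) = −0.2125·ln(0.02) = 0.8313 s.

0.83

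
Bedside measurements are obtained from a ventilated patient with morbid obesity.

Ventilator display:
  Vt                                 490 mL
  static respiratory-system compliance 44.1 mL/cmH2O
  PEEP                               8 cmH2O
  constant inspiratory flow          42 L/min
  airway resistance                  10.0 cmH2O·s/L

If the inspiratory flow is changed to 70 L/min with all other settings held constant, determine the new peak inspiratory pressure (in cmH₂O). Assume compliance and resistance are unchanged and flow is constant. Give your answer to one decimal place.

Flow: 42 L/min ÷ 60 = 0.7 L/s.
New flow: 70 L/min ÷ 60 = 1.1667 L/s.
PIP = Vt/C + R·V̇ + PEEP (constant-flow equation of motion).
Only the resistive term changes: ΔPIP = R × ΔV̇ = 10.0 × (1.1667 − 0.7) = 10.0 × 0.4667 = 4.667 cmH2O.
Original PIP = 490/44.1 + 10.0×0.7 + 8 = 26.111 cmH2O; new PIP = 26.111 + (4.667) = 30.778 cmH2O.

30.8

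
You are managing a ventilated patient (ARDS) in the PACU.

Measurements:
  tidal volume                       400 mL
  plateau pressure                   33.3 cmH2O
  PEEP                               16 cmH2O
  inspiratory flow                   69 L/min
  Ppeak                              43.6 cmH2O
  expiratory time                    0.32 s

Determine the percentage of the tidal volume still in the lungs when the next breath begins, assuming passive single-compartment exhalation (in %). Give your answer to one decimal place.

21.3

Flow: 69 L/min ÷ 60 = 1.15 L/s.
R = (PIP − Pplat)/V̇ = (43.6 − 33.3) / 1.15 = 10.3/1.15 = 8.957 cmH2O·s/L.
C = Vt/(Pplat − PEEP) = 400.0 / (33.3 − 16) = 400.0/17.3 = 23.121 mL/cmH2O.
τ = R × C = 8.957 × 0.02312 L/cmH2O = 0.2071 s.
Fraction remaining at end-expiration = e^(−Te/τ) = e^(−0.32/0.2071) = 0.2133 → 21.33%.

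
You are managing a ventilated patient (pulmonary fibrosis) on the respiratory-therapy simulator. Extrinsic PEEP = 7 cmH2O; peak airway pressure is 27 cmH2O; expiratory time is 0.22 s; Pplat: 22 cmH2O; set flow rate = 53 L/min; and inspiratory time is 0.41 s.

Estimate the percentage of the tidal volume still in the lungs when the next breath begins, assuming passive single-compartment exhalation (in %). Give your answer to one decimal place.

Flow: 53 L/min ÷ 60 = 0.8833 L/s.
Vt = flow × Ti = 0.8833 L/s × 0.41 s × 1000 mL/L = 362.15 mL.
R = (PIP − Pplat)/V̇ = (27 − 22) / 0.8833 = 5.0/0.8833 = 5.661 cmH2O·s/L.
C = Vt/(Pplat − PEEP) = 362.15 / (22 − 7) = 362.15/15.0 = 24.143 mL/cmH2O.
τ = R × C = 5.661 × 0.02414 L/cmH2O = 0.1367 s.
Fraction remaining at end-expiration = e^(−Te/τ) = e^(−0.22/0.1367) = 0.2 → 20.0%.

20.0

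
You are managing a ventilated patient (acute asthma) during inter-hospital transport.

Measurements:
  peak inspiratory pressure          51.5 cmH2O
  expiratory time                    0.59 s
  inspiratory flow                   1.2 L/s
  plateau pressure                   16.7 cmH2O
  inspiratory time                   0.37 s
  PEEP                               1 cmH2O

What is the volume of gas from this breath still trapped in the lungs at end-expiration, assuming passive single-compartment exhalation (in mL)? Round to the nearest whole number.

Vt = flow × Ti = 1.2 L/s × 0.37 s × 1000 mL/L = 444.0 mL.
R = (PIP − Pplat)/V̇ = (51.5 − 16.7) / 1.2 = 34.8/1.2 = 29.0 cmH2O·s/L.
C = Vt/(Pplat − PEEP) = 444.0 / (16.7 − 1) = 444.0/15.7 = 28.28 mL/cmH2O.
τ = R × C = 29.0 × 0.02828 L/cmH2O = 0.8201 s.
Fraction remaining = e^(−Te/τ) = e^(−0.59/0.8201) = 0.487.
Trapped volume = 444.0 × 0.487 = 216.23 mL.

216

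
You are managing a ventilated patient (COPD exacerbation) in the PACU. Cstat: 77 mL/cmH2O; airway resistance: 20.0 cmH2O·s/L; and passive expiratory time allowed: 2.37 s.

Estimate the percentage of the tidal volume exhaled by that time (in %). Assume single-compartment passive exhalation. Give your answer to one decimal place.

78.5

τ = R × C = 20.0 × 77 mL/cmH2O = 20.0 × 0.077 L/cmH2O = 1.54 s.
Passive exhalation: V(t)/V₀ = e^(−t/τ) = e^(−2.37/1.54) = 0.2146.
Fraction exhaled = 1 − 0.2146 = 0.7854 → 78.54%.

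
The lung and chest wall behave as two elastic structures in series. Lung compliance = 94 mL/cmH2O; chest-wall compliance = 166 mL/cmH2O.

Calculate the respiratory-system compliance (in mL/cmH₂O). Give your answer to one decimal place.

60.0

Lung and chest wall are elastances in series: 1/Crs = 1/CL + 1/Ccw.
1/Crs = 1/94 + 1/166 = 0.01666.
Crs = 60.024 mL/cmH2O.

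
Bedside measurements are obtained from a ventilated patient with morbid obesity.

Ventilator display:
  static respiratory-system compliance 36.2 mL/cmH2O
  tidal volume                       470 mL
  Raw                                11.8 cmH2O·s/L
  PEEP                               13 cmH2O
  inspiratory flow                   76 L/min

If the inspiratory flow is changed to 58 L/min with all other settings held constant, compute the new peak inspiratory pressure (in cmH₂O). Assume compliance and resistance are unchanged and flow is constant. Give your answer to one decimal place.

37.4

Flow: 76 L/min ÷ 60 = 1.2667 L/s.
New flow: 58 L/min ÷ 60 = 0.9667 L/s.
PIP = Vt/C + R·V̇ + PEEP (constant-flow equation of motion).
Only the resistive term changes: ΔPIP = R × ΔV̇ = 11.8 × (0.9667 − 1.2667) = 11.8 × -0.3 = -3.54 cmH2O.
Original PIP = 470/36.2 + 11.8×1.2667 + 13 = 40.93 cmH2O; new PIP = 40.93 + (-3.54) = 37.39 cmH2O.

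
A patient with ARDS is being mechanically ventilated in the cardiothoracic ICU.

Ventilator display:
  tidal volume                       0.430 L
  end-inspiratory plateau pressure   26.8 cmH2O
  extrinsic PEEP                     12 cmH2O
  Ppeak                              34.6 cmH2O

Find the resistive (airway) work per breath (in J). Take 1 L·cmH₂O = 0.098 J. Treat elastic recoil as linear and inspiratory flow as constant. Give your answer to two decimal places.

0.33

With constant inspiratory flow the resistive pressure is constant at PIP − Pplat = 34.6 − 26.8 = 7.8 cmH2O, so resistive work = 7.8 × 0.430 = 3.354 L·cmH2O.
× 0.098 J/(L·cmH2O) → 0.3287 J.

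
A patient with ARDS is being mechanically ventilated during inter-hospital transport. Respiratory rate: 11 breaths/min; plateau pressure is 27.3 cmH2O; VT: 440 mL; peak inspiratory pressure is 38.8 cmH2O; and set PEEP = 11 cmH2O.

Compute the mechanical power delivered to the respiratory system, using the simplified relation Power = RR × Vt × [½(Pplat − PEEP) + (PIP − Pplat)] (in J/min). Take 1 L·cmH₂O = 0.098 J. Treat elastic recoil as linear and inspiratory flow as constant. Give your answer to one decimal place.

9.3

Per-breath work = Vt × [½(Pplat−PEEP) + (PIP−Pplat)] = 0.440 × [0.5×16.3 + 11.5] = 0.440 × 19.65 = 8.646 L·cmH2O.
Power = 11 × 8.646 = 95.106 L·cmH2O/min.
× 0.098 J/(L·cmH2O) → 9.32 J/min.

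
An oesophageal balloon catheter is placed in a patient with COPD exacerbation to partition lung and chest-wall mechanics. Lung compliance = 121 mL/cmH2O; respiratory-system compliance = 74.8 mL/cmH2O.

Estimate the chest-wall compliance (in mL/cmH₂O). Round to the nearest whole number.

1/Ccw = 1/Crs − 1/CL.
1/Ccw = 1/74.8 − 1/121 = 0.005105.
Ccw = 195.89 mL/cmH2O.

196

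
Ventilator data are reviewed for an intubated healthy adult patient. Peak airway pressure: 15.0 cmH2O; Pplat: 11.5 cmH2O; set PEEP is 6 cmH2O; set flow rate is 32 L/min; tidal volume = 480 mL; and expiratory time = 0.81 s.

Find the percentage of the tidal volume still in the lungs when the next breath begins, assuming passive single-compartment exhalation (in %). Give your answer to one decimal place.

Flow: 32 L/min ÷ 60 = 0.5333 L/s.
R = (PIP − Pplat)/V̇ = (15.0 − 11.5) / 0.5333 = 3.5/0.5333 = 6.563 cmH2O·s/L.
C = Vt/(Pplat − PEEP) = 480.0 / (11.5 − 6) = 480.0/5.5 = 87.273 mL/cmH2O.
τ = R × C = 6.563 × 0.08727 L/cmH2O = 0.5728 s.
Fraction remaining at end-expiration = e^(−Te/τ) = e^(−0.81/0.5728) = 0.2431 → 24.31%.

24.3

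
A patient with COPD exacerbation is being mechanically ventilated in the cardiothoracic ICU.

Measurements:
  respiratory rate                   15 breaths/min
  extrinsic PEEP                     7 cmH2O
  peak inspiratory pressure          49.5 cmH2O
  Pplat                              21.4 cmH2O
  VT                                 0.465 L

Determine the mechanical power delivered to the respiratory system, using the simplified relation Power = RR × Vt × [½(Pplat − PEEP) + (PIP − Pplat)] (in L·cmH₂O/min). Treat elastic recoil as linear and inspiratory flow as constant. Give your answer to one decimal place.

246.2

Per-breath work = Vt × [½(Pplat−PEEP) + (PIP−Pplat)] = 0.465 × [0.5×14.4 + 28.1] = 0.465 × 35.3 = 16.415 L·cmH2O.
Power = 15 × 16.415 = 246.23 L·cmH2O/min.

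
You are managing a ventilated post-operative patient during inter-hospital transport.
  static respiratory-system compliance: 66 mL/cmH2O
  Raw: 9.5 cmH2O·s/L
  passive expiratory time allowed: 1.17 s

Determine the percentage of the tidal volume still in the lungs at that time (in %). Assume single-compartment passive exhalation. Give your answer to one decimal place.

τ = R × C = 9.5 × 66 mL/cmH2O = 9.5 × 0.066 L/cmH2O = 0.627 s.
Passive exhalation: V(t)/V₀ = e^(−t/τ) = e^(−1.17/0.627) = 0.1547.
Fraction remaining = 0.1547 → 15.47%.

15.5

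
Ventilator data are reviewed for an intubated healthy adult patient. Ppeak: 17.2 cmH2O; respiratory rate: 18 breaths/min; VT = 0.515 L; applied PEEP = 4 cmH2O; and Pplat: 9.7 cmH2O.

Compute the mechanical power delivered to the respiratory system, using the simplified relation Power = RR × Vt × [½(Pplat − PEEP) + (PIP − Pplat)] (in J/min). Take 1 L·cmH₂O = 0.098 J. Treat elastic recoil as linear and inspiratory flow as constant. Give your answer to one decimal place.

9.4

Per-breath work = Vt × [½(Pplat−PEEP) + (PIP−Pplat)] = 0.515 × [0.5×5.7 + 7.5] = 0.515 × 10.35 = 5.33 L·cmH2O.
Power = 18 × 5.33 = 95.94 L·cmH2O/min.
× 0.098 J/(L·cmH2O) → 9.402 J/min.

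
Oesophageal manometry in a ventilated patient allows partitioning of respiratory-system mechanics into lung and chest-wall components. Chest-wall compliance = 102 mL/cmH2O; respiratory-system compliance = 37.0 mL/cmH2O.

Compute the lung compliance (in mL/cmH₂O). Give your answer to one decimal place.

58.1

1/CL = 1/Crs − 1/Ccw.
1/CL = 1/37.0 − 1/102 = 0.01722.
CL = 58.072 mL/cmH2O.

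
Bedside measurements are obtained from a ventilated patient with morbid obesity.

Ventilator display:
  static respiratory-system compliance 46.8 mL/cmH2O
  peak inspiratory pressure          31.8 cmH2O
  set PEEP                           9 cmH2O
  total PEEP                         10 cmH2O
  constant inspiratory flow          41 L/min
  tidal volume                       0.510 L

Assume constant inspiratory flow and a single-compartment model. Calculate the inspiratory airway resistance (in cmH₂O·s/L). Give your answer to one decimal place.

16.0

Flow: 41 L/min ÷ 60 = 0.6833 L/s.
Total PEEP = 10 cmH2O (set 9 + intrinsic 1); this is the baseline alveolar pressure.
Equation of motion (constant flow): PIP = Vt/C + R·V̇ + PEEP.
R·V̇ = PIP − Vt/C − PEEP = 31.8 − 510/46.8 − 10 = 31.8 − 10.897 − 10 = 10.903 cmH2O.
R = 10.903 / 0.6833 = 15.956 cmH2O·s/L.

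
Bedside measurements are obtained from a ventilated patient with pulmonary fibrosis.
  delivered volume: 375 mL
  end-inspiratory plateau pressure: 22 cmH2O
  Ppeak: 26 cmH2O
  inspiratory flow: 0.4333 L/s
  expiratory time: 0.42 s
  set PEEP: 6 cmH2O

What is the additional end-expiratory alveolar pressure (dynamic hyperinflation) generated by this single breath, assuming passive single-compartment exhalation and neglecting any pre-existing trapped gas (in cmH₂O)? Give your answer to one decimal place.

R = (PIP − Pplat)/V̇ = (26 − 22) / 0.4333 = 4.0/0.4333 = 9.231 cmH2O·s/L.
C = Vt/(Pplat − PEEP) = 375.0 / (22 − 6) = 375.0/16.0 = 23.438 mL/cmH2O.
τ = R × C = 9.231 × 0.02344 L/cmH2O = 0.2164 s.
Fraction remaining = e^(−Te/τ) = e^(−0.42/0.2164) = 0.1436; trapped volume = 375.0 × 0.1436 = 53.85 mL.
Additional alveolar pressure from trapping ≈ V_trapped / C = 53.85 / 23.438 = 2.298 cmH2O.

2.3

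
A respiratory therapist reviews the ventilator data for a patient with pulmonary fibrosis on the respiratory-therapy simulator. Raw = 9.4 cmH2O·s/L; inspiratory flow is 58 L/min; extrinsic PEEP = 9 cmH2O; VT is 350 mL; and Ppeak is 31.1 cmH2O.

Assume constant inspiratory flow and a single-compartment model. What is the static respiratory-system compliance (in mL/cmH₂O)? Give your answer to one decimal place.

26.9

Flow: 58 L/min ÷ 60 = 0.9667 L/s.
Equation of motion (constant flow): PIP = Vt/C + R·V̇ + PEEP.
Vt/C = PIP − R·V̇ − PEEP = 31.1 − 9.4×0.9667 − 9 = 31.1 − 9.087 − 9 = 13.013 cmH2O.
C = Vt / 13.013 = 350 / 13.013 = 26.896 mL/cmH2O.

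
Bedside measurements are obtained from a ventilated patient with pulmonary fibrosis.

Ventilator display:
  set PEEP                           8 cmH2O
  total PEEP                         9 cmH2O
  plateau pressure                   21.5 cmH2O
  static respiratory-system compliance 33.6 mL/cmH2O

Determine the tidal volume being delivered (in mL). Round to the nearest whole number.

420

End-expiratory occlusion gives total PEEP = 9 cmH2O (intrinsic PEEP = 9 − 8 = 1). Use total PEEP for the elastic gradient.
Vt = Cstat × (Pplat − PEEPtotal) = 33.6 × (21.5 − 9) = 33.6 × 12.5 = 420.0 mL.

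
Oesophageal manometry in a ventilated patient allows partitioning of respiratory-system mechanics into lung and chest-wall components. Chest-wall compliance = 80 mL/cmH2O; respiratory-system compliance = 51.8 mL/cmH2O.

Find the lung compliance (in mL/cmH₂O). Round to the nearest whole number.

147

1/CL = 1/Crs − 1/Ccw.
1/CL = 1/51.8 − 1/80 = 0.006805.
CL = 146.95 mL/cmH2O.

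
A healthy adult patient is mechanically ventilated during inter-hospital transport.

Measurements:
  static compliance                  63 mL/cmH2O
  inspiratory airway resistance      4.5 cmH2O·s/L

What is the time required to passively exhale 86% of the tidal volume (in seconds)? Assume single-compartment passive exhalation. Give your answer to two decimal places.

0.56

τ = R × C = 4.5 × 63 mL/cmH2O = 4.5 × 0.063 L/cmH2O = 0.2835 s.
Exhaled fraction f = 1 − e^(−t/τ) → t = −τ·ln(1 − f) = −0.2835·ln(0.14) = 0.5574 s.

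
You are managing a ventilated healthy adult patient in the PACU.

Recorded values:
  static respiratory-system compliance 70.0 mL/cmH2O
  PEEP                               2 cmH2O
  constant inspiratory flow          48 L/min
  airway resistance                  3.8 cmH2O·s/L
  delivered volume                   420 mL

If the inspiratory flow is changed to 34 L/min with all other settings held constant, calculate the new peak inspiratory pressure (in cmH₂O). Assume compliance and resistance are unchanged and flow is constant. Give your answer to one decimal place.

10.2

Flow: 48 L/min ÷ 60 = 0.8 L/s.
New flow: 34 L/min ÷ 60 = 0.5667 L/s.
PIP = Vt/C + R·V̇ + PEEP (constant-flow equation of motion).
Only the resistive term changes: ΔPIP = R × ΔV̇ = 3.8 × (0.5667 − 0.8) = 3.8 × -0.2333 = -0.8865 cmH2O.
Original PIP = 420/70.0 + 3.8×0.8 + 2 = 11.04 cmH2O; new PIP = 11.04 + (-0.8865) = 10.154 cmH2O.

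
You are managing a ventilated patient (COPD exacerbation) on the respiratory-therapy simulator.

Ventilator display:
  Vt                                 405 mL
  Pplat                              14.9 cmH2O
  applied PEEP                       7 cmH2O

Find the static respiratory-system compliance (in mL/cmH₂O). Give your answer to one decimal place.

51.3

Cstat = Vt / (Pplat − PEEP) = 405 / (14.9 − 7) = 405 / 7.9 = 51.266 mL/cmH2O.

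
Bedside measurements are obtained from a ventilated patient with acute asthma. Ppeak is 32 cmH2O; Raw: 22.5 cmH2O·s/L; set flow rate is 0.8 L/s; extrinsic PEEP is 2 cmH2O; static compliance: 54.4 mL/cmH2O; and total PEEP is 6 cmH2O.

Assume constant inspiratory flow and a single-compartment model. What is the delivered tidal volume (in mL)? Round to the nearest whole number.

Total PEEP = 6 cmH2O (set 2 + intrinsic 4); this is the baseline alveolar pressure.
Equation of motion (constant flow): PIP = Vt/C + R·V̇ + PEEP.
Vt/C = PIP − R·V̇ − PEEP = 32 − 18.0 − 6 = 8.0 cmH2O.
Vt = C × 8.0 = 54.4 × 8.0 = 435.2 mL.

435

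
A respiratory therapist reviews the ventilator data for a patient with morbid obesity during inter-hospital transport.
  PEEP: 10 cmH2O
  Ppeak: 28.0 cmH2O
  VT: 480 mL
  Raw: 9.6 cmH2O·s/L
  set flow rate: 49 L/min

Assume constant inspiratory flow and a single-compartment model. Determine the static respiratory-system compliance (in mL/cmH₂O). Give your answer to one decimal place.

47.2

Flow: 49 L/min ÷ 60 = 0.8167 L/s.
Equation of motion (constant flow): PIP = Vt/C + R·V̇ + PEEP.
Vt/C = PIP − R·V̇ − PEEP = 28.0 − 9.6×0.8167 − 10 = 28.0 − 7.84 − 10 = 10.16 cmH2O.
C = Vt / 10.16 = 480 / 10.16 = 47.244 mL/cmH2O.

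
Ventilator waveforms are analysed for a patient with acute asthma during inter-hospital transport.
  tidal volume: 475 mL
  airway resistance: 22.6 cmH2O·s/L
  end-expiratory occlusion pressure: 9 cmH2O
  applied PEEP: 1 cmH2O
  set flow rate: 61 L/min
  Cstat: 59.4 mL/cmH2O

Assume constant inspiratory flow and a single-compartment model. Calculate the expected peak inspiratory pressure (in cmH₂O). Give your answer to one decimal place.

40.0

Flow: 61 L/min ÷ 60 = 1.0167 L/s.
Total PEEP = 9 cmH2O (set 1 + intrinsic 8); this is the baseline alveolar pressure.
Equation of motion (constant flow): PIP = Vt/C + R·V̇ + PEEP.
PIP = 475/59.4 + 22.6×1.0167 + 9 = 7.997 + 22.977 + 9 = 39.974 cmH2O.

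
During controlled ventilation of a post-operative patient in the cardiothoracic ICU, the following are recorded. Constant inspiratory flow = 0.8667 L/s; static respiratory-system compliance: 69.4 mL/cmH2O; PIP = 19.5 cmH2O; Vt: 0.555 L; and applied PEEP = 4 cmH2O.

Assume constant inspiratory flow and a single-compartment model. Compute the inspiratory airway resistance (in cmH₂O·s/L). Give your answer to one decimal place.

Equation of motion (constant flow): PIP = Vt/C + R·V̇ + PEEP.
R·V̇ = PIP − Vt/C − PEEP = 19.5 − 555/69.4 − 4 = 19.5 − 7.997 − 4 = 7.503 cmH2O.
R = 7.503 / 0.8667 = 8.657 cmH2O·s/L.

8.7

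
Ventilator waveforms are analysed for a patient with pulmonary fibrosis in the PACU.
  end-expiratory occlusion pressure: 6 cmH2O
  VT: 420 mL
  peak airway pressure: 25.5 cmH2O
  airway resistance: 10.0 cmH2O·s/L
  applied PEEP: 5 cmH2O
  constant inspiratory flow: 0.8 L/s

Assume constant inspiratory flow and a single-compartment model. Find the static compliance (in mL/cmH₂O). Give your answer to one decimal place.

Total PEEP = 6 cmH2O (set 5 + intrinsic 1); this is the baseline alveolar pressure.
Equation of motion (constant flow): PIP = Vt/C + R·V̇ + PEEP.
Vt/C = PIP − R·V̇ − PEEP = 25.5 − 10.0×0.8 − 6 = 25.5 − 8.0 − 6 = 11.5 cmH2O.
C = Vt / 11.5 = 420 / 11.5 = 36.522 mL/cmH2O.

36.5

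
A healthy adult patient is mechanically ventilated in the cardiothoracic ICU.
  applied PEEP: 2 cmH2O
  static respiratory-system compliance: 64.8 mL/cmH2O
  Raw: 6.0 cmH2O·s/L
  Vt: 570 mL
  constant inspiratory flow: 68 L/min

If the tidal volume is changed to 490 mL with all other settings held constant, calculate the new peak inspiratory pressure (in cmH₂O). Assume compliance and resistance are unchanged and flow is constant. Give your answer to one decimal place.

16.4

Flow: 68 L/min ÷ 60 = 1.1333 L/s.
PIP = Vt/C + R·V̇ + PEEP (constant-flow equation of motion).
Only the elastic term changes: ΔPIP = ΔVt / C = (490 − 570) / 64.8 = -1.235 cmH2O.
Original PIP = 570/64.8 + 6.0×1.1333 + 2 = 17.596 cmH2O; new PIP = 17.596 + (-1.235) = 16.361 cmH2O.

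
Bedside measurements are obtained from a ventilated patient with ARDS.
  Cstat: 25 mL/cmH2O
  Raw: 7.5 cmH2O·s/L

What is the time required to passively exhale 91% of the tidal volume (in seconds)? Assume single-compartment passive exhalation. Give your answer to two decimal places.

τ = R × C = 7.5 × 25 mL/cmH2O = 7.5 × 0.025 L/cmH2O = 0.1875 s.
Exhaled fraction f = 1 − e^(−t/τ) → t = −τ·ln(1 − f) = −0.1875·ln(0.09) = 0.4515 s.

0.45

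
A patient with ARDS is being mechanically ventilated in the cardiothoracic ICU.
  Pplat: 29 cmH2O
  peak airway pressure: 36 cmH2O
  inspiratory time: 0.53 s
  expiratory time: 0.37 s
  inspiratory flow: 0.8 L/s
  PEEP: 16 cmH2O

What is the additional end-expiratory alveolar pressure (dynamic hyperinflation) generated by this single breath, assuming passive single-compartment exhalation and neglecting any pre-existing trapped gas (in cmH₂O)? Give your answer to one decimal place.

3.6

Vt = flow × Ti = 0.8 L/s × 0.53 s × 1000 mL/L = 424.0 mL.
R = (PIP − Pplat)/V̇ = (36 − 29) / 0.8 = 7.0/0.8 = 8.75 cmH2O·s/L.
C = Vt/(Pplat − PEEP) = 424.0 / (29 − 16) = 424.0/13.0 = 32.615 mL/cmH2O.
τ = R × C = 8.75 × 0.03262 L/cmH2O = 0.2854 s.
Fraction remaining = e^(−Te/τ) = e^(−0.37/0.2854) = 0.2735; trapped volume = 424.0 × 0.2735 = 115.96 mL.
Additional alveolar pressure from trapping ≈ V_trapped / C = 115.96 / 32.615 = 3.555 cmH2O.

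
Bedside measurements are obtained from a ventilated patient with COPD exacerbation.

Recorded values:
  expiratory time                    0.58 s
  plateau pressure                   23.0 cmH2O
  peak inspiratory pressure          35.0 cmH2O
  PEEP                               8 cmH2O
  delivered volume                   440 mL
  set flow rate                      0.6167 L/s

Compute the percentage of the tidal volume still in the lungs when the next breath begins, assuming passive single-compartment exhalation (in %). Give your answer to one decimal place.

36.2

R = (PIP − Pplat)/V̇ = (35.0 − 23.0) / 0.6167 = 12.0/0.6167 = 19.458 cmH2O·s/L.
C = Vt/(Pplat − PEEP) = 440.0 / (23.0 − 8) = 440.0/15.0 = 29.333 mL/cmH2O.
τ = R × C = 19.458 × 0.02933 L/cmH2O = 0.5707 s.
Fraction remaining at end-expiration = e^(−Te/τ) = e^(−0.58/0.5707) = 0.3619 → 36.19%.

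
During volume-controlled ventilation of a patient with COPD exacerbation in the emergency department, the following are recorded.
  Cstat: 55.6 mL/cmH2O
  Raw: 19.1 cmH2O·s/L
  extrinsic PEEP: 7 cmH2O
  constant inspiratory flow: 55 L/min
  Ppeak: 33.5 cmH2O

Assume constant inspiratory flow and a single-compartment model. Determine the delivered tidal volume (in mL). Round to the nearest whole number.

500

Flow: 55 L/min ÷ 60 = 0.9167 L/s.
Equation of motion (constant flow): PIP = Vt/C + R·V̇ + PEEP.
Vt/C = PIP − R·V̇ − PEEP = 33.5 − 17.509 − 7 = 8.991 cmH2O.
Vt = C × 8.991 = 55.6 × 8.991 = 499.9 mL.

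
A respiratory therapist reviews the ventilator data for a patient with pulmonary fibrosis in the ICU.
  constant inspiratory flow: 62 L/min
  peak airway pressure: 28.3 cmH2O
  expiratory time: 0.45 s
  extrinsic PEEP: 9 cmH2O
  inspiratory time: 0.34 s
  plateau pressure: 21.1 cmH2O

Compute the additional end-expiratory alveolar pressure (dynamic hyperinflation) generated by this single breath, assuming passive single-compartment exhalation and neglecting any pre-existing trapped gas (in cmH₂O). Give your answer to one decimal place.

1.3

Flow: 62 L/min ÷ 60 = 1.0333 L/s.
Vt = flow × Ti = 1.0333 L/s × 0.34 s × 1000 mL/L = 351.32 mL.
R = (PIP − Pplat)/V̇ = (28.3 − 21.1) / 1.0333 = 7.2/1.0333 = 6.968 cmH2O·s/L.
C = Vt/(Pplat − PEEP) = 351.32 / (21.1 − 9) = 351.32/12.1 = 29.035 mL/cmH2O.
τ = R × C = 6.968 × 0.02904 L/cmH2O = 0.2024 s.
Fraction remaining = e^(−Te/τ) = e^(−0.45/0.2024) = 0.1082; trapped volume = 351.32 × 0.1082 = 38.013 mL.
Additional alveolar pressure from trapping ≈ V_trapped / C = 38.013 / 29.035 = 1.309 cmH2O.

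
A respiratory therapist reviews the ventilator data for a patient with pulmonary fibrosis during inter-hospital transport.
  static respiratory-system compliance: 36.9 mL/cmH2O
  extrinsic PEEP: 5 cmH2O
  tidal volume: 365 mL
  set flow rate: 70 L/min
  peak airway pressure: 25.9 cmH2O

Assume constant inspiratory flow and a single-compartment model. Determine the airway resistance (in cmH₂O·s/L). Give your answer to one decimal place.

9.4

Flow: 70 L/min ÷ 60 = 1.1667 L/s.
Equation of motion (constant flow): PIP = Vt/C + R·V̇ + PEEP.
R·V̇ = PIP − Vt/C − PEEP = 25.9 − 365/36.9 − 5 = 25.9 − 9.892 − 5 = 11.008 cmH2O.
R = 11.008 / 1.1667 = 9.435 cmH2O·s/L.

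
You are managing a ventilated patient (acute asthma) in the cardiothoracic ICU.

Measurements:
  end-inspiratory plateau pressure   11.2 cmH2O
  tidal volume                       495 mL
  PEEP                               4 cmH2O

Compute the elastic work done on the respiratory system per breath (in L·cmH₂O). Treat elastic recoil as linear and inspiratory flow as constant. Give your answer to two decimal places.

1.78

Elastic work ≈ ½ × (Pplat − PEEP) × Vt = 0.5 × (11.2 − 4) × 0.495 L = 0.5 × 7.2 × 0.495 = 1.782 L·cmH2O.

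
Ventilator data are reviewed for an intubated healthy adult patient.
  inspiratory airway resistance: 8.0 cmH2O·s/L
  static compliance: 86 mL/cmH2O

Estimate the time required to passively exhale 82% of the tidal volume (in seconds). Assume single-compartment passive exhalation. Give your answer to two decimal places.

1.18

τ = R × C = 8.0 × 86 mL/cmH2O = 8.0 × 0.086 L/cmH2O = 0.688 s.
Exhaled fraction f = 1 − e^(−t/τ) → t = −τ·ln(1 − f) = −0.688·ln(0.18) = 1.18 s.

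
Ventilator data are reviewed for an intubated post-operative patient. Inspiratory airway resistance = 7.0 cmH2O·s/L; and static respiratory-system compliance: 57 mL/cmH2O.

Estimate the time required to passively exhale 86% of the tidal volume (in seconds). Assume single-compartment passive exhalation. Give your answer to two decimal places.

0.78

τ = R × C = 7.0 × 57 mL/cmH2O = 7.0 × 0.057 L/cmH2O = 0.399 s.
Exhaled fraction f = 1 − e^(−t/τ) → t = −τ·ln(1 − f) = −0.399·ln(0.14) = 0.7845 s.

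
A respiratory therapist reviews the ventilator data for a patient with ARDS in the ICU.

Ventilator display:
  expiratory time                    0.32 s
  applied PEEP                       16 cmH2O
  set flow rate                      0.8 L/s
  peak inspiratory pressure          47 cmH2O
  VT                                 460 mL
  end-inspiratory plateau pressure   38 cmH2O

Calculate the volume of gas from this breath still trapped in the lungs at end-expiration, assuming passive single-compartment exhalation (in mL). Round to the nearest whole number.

118

R = (PIP − Pplat)/V̇ = (47 − 38) / 0.8 = 9.0/0.8 = 11.25 cmH2O·s/L.
C = Vt/(Pplat − PEEP) = 460.0 / (38 − 16) = 460.0/22.0 = 20.909 mL/cmH2O.
τ = R × C = 11.25 × 0.02091 L/cmH2O = 0.2352 s.
Fraction remaining = e^(−Te/τ) = e^(−0.32/0.2352) = 0.2565.
Trapped volume = 460.0 × 0.2565 = 117.99 mL.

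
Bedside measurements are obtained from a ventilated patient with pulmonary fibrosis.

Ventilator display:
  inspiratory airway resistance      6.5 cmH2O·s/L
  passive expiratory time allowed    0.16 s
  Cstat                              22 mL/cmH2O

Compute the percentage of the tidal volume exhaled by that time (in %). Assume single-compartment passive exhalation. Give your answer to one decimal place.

τ = R × C = 6.5 × 22 mL/cmH2O = 6.5 × 0.022 L/cmH2O = 0.143 s.
Passive exhalation: V(t)/V₀ = e^(−t/τ) = e^(−0.16/0.143) = 0.3266.
Fraction exhaled = 1 − 0.3266 = 0.6734 → 67.34%.

67.3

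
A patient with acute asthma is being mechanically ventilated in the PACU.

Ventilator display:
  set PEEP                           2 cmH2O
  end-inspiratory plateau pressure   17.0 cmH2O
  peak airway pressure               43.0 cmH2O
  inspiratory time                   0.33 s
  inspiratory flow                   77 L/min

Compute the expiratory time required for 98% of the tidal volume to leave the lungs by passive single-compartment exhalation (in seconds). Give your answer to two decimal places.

2.24

Flow: 77 L/min ÷ 60 = 1.2833 L/s.
Vt = flow × Ti = 1.2833 L/s × 0.33 s × 1000 mL/L = 423.49 mL.
R = (PIP − Pplat)/V̇ = (43.0 − 17.0) / 1.2833 = 26.0/1.2833 = 20.26 cmH2O·s/L.
C = Vt/(Pplat − PEEP) = 423.49 / (17.0 − 2) = 423.49/15.0 = 28.233 mL/cmH2O.
τ = R × C = 20.26 × 0.02823 L/cmH2O = 0.5719 s.
t = −τ·ln(1 − 0.98) = −0.5719·ln(0.02) = 2.237 s.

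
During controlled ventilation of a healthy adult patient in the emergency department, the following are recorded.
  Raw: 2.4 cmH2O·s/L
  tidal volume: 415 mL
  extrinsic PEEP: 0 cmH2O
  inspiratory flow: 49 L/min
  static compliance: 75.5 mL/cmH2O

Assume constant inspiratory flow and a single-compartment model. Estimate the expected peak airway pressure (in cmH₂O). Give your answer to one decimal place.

7.5

Flow: 49 L/min ÷ 60 = 0.8167 L/s.
Equation of motion (constant flow): PIP = Vt/C + R·V̇ + PEEP.
PIP = 415/75.5 + 2.4×0.8167 + 0 = 5.497 + 1.96 + 0 = 7.457 cmH2O.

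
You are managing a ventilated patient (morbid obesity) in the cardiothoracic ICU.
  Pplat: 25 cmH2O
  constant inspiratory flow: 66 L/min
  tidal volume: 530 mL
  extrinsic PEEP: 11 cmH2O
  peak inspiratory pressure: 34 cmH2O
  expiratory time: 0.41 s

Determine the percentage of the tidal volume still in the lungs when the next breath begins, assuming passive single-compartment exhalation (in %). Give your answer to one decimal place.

26.6

Flow: 66 L/min ÷ 60 = 1.1 L/s.
R = (PIP − Pplat)/V̇ = (34 − 25) / 1.1 = 9.0/1.1 = 8.182 cmH2O·s/L.
C = Vt/(Pplat − PEEP) = 530.0 / (25 − 11) = 530.0/14.0 = 37.857 mL/cmH2O.
τ = R × C = 8.182 × 0.03786 L/cmH2O = 0.3098 s.
Fraction remaining at end-expiration = e^(−Te/τ) = e^(−0.41/0.3098) = 0.2662 → 26.62%.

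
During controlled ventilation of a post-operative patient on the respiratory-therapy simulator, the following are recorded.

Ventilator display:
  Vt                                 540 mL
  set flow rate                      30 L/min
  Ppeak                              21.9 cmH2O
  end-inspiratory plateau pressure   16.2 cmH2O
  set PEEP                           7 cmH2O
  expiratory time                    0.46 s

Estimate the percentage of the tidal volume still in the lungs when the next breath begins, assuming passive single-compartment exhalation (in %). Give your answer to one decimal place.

Flow: 30 L/min ÷ 60 = 0.5 L/s.
R = (PIP − Pplat)/V̇ = (21.9 − 16.2) / 0.5 = 5.7/0.5 = 11.4 cmH2O·s/L.
C = Vt/(Pplat − PEEP) = 540.0 / (16.2 − 7) = 540.0/9.2 = 58.696 mL/cmH2O.
τ = R × C = 11.4 × 0.0587 L/cmH2O = 0.6692 s.
Fraction remaining at end-expiration = e^(−Te/τ) = e^(−0.46/0.6692) = 0.5029 → 50.29%.

50.3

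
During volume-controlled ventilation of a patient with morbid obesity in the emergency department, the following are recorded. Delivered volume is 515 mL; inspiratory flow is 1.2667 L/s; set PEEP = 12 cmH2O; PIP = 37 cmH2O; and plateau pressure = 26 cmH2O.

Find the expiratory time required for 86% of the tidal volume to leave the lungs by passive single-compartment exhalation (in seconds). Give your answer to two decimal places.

R = (PIP − Pplat)/V̇ = (37 − 26) / 1.2667 = 11.0/1.2667 = 8.684 cmH2O·s/L.
C = Vt/(Pplat − PEEP) = 515.0 / (26 − 12) = 515.0/14.0 = 36.786 mL/cmH2O.
τ = R × C = 8.684 × 0.03679 L/cmH2O = 0.3195 s.
t = −τ·ln(1 − 0.86) = −0.3195·ln(0.14) = 0.6282 s.

0.63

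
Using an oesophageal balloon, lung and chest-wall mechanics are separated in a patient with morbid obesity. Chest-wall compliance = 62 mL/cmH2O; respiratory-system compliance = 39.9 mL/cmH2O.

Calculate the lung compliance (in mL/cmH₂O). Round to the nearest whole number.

112

1/CL = 1/Crs − 1/Ccw.
1/CL = 1/39.9 − 1/62 = 0.008934.
CL = 111.93 mL/cmH2O.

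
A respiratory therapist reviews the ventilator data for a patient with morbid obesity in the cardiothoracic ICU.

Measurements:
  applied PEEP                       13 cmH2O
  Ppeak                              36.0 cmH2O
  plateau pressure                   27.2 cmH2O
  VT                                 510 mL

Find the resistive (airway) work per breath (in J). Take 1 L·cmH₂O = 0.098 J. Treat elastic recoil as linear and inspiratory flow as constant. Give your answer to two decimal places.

0.44

With constant inspiratory flow the resistive pressure is constant at PIP − Pplat = 36.0 − 27.2 = 8.8 cmH2O, so resistive work = 8.8 × 0.510 = 4.488 L·cmH2O.
× 0.098 J/(L·cmH2O) → 0.4398 J.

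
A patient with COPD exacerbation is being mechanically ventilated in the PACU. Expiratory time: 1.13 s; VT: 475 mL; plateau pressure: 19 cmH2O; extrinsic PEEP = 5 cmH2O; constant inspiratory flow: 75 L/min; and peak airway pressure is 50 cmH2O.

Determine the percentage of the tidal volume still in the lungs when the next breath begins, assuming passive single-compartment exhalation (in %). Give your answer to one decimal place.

26.1

Flow: 75 L/min ÷ 60 = 1.25 L/s.
R = (PIP − Pplat)/V̇ = (50 − 19) / 1.25 = 31.0/1.25 = 24.8 cmH2O·s/L.
C = Vt/(Pplat − PEEP) = 475.0 / (19 − 5) = 475.0/14.0 = 33.929 mL/cmH2O.
τ = R × C = 24.8 × 0.03393 L/cmH2O = 0.8415 s.
Fraction remaining at end-expiration = e^(−Te/τ) = e^(−1.13/0.8415) = 0.2611 → 26.11%.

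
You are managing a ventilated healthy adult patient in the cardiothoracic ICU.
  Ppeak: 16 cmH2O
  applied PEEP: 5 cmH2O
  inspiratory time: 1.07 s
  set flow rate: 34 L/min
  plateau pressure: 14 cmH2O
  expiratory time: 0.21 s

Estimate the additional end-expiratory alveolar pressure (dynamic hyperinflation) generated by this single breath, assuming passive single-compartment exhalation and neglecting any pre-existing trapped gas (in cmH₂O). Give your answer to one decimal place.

3.7

Flow: 34 L/min ÷ 60 = 0.5667 L/s.
Vt = flow × Ti = 0.5667 L/s × 1.07 s × 1000 mL/L = 606.37 mL.
R = (PIP − Pplat)/V̇ = (16 − 14) / 0.5667 = 2.0/0.5667 = 3.529 cmH2O·s/L.
C = Vt/(Pplat − PEEP) = 606.37 / (14 − 5) = 606.37/9.0 = 67.374 mL/cmH2O.
τ = R × C = 3.529 × 0.06737 L/cmH2O = 0.2377 s.
Fraction remaining = e^(−Te/τ) = e^(−0.21/0.2377) = 0.4133; trapped volume = 606.37 × 0.4133 = 250.61 mL.
Additional alveolar pressure from trapping ≈ V_trapped / C = 250.61 / 67.374 = 3.72 cmH2O.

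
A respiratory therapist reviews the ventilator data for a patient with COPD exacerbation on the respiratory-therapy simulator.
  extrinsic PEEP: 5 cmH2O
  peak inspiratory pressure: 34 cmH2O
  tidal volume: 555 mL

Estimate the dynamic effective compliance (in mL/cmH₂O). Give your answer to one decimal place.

Dynamic compliance = Vt / (PIP − PEEP) = 555 / (34 − 5) = 555 / 29.0 = 19.138 mL/cmH2O.

19.1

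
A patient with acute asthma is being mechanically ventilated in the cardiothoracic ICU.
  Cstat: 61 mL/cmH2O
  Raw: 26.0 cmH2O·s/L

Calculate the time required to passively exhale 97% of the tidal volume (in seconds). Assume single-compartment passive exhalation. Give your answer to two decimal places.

5.56

τ = R × C = 26.0 × 61 mL/cmH2O = 26.0 × 0.061 L/cmH2O = 1.586 s.
Exhaled fraction f = 1 − e^(−t/τ) → t = −τ·ln(1 − f) = −1.586·ln(0.03) = 5.561 s.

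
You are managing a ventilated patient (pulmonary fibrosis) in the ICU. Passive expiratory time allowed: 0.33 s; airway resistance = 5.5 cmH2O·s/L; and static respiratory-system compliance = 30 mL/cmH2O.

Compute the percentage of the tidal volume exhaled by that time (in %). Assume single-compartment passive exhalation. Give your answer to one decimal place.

τ = R × C = 5.5 × 30 mL/cmH2O = 5.5 × 0.030 L/cmH2O = 0.165 s.
Passive exhalation: V(t)/V₀ = e^(−t/τ) = e^(−0.33/0.165) = 0.1353.
Fraction exhaled = 1 − 0.1353 = 0.8647 → 86.47%.

86.5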